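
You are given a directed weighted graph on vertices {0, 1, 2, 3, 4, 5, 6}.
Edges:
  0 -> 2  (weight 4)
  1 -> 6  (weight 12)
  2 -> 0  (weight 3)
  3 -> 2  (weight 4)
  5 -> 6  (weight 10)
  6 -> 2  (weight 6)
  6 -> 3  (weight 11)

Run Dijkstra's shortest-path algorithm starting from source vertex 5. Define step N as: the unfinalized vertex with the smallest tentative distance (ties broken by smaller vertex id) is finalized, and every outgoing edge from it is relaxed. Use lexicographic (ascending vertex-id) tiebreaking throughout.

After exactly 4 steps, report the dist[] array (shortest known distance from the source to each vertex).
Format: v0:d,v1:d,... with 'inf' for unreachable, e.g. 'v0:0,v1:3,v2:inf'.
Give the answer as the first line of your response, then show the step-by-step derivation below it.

v0:19,v1:inf,v2:16,v3:21,v4:inf,v5:0,v6:10

step 1: dist = v0:inf,v1:inf,v2:inf,v3:inf,v4:inf,v5:0,v6:10
step 2: dist = v0:inf,v1:inf,v2:16,v3:21,v4:inf,v5:0,v6:10
step 3: dist = v0:19,v1:inf,v2:16,v3:21,v4:inf,v5:0,v6:10
step 4: dist = v0:19,v1:inf,v2:16,v3:21,v4:inf,v5:0,v6:10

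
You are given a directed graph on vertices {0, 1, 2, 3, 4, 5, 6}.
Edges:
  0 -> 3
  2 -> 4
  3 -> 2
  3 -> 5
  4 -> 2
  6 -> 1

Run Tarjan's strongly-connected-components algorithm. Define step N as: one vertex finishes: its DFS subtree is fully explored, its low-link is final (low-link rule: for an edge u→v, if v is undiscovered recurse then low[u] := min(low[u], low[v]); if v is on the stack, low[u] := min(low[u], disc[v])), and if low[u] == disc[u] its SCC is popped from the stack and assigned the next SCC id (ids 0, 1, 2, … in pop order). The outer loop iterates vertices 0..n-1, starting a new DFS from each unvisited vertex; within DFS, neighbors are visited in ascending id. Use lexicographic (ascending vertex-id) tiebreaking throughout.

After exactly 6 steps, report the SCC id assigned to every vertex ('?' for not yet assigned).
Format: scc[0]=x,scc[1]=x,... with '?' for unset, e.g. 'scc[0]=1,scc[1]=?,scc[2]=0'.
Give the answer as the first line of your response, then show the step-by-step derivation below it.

scc[0]=3,scc[1]=4,scc[2]=0,scc[3]=2,scc[4]=0,scc[5]=1,scc[6]=?

step 1: low=(low[0]=0,low[1]=?,low[2]=2,low[3]=1,low[4]=2,low[5]=?,low[6]=?); scc=(scc[0]=?,scc[1]=?,scc[2]=?,scc[3]=?,scc[4]=?,scc[5]=?,scc[6]=?)
step 2: low=(low[0]=0,low[1]=?,low[2]=2,low[3]=1,low[4]=2,low[5]=?,low[6]=?); scc=(scc[0]=?,scc[1]=?,scc[2]=0,scc[3]=?,scc[4]=0,scc[5]=?,scc[6]=?)
step 3: low=(low[0]=0,low[1]=?,low[2]=2,low[3]=1,low[4]=2,low[5]=4,low[6]=?); scc=(scc[0]=?,scc[1]=?,scc[2]=0,scc[3]=?,scc[4]=0,scc[5]=1,scc[6]=?)
step 4: low=(low[0]=0,low[1]=?,low[2]=2,low[3]=1,low[4]=2,low[5]=4,low[6]=?); scc=(scc[0]=?,scc[1]=?,scc[2]=0,scc[3]=2,scc[4]=0,scc[5]=1,scc[6]=?)
step 5: low=(low[0]=0,low[1]=?,low[2]=2,low[3]=1,low[4]=2,low[5]=4,low[6]=?); scc=(scc[0]=3,scc[1]=?,scc[2]=0,scc[3]=2,scc[4]=0,scc[5]=1,scc[6]=?)
step 6: low=(low[0]=0,low[1]=5,low[2]=2,low[3]=1,low[4]=2,low[5]=4,low[6]=?); scc=(scc[0]=3,scc[1]=4,scc[2]=0,scc[3]=2,scc[4]=0,scc[5]=1,scc[6]=?)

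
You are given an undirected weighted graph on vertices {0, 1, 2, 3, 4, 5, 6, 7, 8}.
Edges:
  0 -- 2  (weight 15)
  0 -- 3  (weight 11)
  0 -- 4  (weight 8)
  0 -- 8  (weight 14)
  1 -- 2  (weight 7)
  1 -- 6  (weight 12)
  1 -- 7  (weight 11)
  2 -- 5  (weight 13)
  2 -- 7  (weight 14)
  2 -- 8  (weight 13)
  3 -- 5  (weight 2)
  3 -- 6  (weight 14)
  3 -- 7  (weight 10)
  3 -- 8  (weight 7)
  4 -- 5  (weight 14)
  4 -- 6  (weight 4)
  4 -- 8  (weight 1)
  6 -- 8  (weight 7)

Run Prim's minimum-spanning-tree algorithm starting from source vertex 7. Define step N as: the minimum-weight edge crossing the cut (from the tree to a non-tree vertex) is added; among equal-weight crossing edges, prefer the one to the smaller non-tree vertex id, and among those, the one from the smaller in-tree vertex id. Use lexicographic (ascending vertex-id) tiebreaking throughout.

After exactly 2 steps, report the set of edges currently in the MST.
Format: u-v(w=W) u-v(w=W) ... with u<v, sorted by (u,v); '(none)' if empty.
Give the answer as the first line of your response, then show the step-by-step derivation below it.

3-5(w=2) 3-7(w=10)

step 1: add edge 3-7 (w=10); MST = {3-7(w=10)}
step 2: add edge 3-5 (w=2); MST = {3-5(w=2) 3-7(w=10)}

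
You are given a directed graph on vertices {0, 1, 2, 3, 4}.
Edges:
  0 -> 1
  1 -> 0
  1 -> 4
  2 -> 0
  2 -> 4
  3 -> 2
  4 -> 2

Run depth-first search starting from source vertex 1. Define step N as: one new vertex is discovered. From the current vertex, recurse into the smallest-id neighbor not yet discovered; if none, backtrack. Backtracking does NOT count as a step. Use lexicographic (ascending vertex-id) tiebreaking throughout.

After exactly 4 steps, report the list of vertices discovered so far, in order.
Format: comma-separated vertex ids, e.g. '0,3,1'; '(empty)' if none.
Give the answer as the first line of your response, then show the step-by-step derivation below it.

1,0,4,2

step 1: discover 1; path=1; order=1
step 2: discover 0; path=1>0; order=1,0
step 3: discover 4; path=1>4; order=1,0,4
step 4: discover 2; path=1>4>2; order=1,0,4,2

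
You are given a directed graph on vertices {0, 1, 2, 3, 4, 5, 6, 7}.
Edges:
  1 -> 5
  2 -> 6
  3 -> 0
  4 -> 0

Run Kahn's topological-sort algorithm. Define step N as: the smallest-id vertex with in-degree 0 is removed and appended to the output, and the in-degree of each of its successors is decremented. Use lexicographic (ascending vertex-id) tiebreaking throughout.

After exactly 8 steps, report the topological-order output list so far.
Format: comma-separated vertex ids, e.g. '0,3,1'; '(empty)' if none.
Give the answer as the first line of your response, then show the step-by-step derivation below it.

1,2,3,4,0,5,6,7

step 1: output 1; order=[1]; indeg=(2,0,0,0,0,0,1,0)
step 2: output 2; order=[1,2]; indeg=(2,0,0,0,0,0,0,0)
step 3: output 3; order=[1,2,3]; indeg=(1,0,0,0,0,0,0,0)
step 4: output 4; order=[1,2,3,4]; indeg=(0,0,0,0,0,0,0,0)
step 5: output 0; order=[1,2,3,4,0]; indeg=(0,0,0,0,0,0,0,0)
step 6: output 5; order=[1,2,3,4,0,5]; indeg=(0,0,0,0,0,0,0,0)
step 7: output 6; order=[1,2,3,4,0,5,6]; indeg=(0,0,0,0,0,0,0,0)
step 8: output 7; order=[1,2,3,4,0,5,6,7]; indeg=(0,0,0,0,0,0,0,0)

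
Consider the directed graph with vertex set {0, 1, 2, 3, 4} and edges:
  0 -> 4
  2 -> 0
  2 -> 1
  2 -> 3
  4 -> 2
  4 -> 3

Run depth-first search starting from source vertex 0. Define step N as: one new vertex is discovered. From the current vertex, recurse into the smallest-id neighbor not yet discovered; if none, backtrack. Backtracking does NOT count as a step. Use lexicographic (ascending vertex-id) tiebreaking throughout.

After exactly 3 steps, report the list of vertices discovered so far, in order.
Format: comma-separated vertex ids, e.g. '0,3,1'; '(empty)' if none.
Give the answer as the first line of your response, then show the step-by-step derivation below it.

0,4,2

step 1: discover 0; path=0; order=0
step 2: discover 4; path=0>4; order=0,4
step 3: discover 2; path=0>4>2; order=0,4,2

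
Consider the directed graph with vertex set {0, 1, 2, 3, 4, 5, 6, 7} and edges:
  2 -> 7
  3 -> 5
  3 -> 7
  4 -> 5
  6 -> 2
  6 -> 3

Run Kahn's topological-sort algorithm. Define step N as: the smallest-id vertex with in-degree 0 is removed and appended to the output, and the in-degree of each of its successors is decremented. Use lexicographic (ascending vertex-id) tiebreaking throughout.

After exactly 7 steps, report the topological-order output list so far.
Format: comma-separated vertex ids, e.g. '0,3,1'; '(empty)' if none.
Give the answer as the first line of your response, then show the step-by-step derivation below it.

0,1,4,6,2,3,5

step 1: output 0; order=[0]; indeg=(0,0,1,1,0,2,0,2)
step 2: output 1; order=[0,1]; indeg=(0,0,1,1,0,2,0,2)
step 3: output 4; order=[0,1,4]; indeg=(0,0,1,1,0,1,0,2)
step 4: output 6; order=[0,1,4,6]; indeg=(0,0,0,0,0,1,0,2)
step 5: output 2; order=[0,1,4,6,2]; indeg=(0,0,0,0,0,1,0,1)
step 6: output 3; order=[0,1,4,6,2,3]; indeg=(0,0,0,0,0,0,0,0)
step 7: output 5; order=[0,1,4,6,2,3,5]; indeg=(0,0,0,0,0,0,0,0)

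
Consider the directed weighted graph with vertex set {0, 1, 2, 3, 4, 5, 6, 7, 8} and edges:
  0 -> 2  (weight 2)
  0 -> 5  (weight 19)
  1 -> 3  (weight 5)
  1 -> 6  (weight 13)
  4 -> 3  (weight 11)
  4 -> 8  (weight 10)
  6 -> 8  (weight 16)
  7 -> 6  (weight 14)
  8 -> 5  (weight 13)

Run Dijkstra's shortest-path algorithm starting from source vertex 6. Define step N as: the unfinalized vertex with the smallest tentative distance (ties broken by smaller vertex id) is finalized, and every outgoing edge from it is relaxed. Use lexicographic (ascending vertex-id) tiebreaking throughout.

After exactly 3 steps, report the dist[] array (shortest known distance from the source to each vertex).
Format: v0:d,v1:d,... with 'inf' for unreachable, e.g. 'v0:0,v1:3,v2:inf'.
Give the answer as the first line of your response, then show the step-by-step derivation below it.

v0:inf,v1:inf,v2:inf,v3:inf,v4:inf,v5:29,v6:0,v7:inf,v8:16

step 1: dist = v0:inf,v1:inf,v2:inf,v3:inf,v4:inf,v5:inf,v6:0,v7:inf,v8:16
step 2: dist = v0:inf,v1:inf,v2:inf,v3:inf,v4:inf,v5:29,v6:0,v7:inf,v8:16
step 3: dist = v0:inf,v1:inf,v2:inf,v3:inf,v4:inf,v5:29,v6:0,v7:inf,v8:16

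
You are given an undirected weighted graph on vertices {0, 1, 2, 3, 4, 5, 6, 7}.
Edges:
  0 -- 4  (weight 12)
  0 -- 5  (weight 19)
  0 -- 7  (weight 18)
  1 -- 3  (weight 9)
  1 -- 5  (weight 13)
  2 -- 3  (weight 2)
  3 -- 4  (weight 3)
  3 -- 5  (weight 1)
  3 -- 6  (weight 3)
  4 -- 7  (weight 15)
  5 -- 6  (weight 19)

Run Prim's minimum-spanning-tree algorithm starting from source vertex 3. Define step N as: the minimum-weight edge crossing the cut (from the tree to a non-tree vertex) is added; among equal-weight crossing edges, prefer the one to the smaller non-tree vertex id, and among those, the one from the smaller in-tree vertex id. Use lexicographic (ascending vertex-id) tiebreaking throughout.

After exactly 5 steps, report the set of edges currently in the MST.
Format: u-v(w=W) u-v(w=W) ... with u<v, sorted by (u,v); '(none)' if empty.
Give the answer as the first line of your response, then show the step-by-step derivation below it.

1-3(w=9) 2-3(w=2) 3-4(w=3) 3-5(w=1) 3-6(w=3)

step 1: add edge 3-5 (w=1); MST = {3-5(w=1)}
step 2: add edge 2-3 (w=2); MST = {2-3(w=2) 3-5(w=1)}
step 3: add edge 3-4 (w=3); MST = {2-3(w=2) 3-4(w=3) 3-5(w=1)}
step 4: add edge 3-6 (w=3); MST = {2-3(w=2) 3-4(w=3) 3-5(w=1) 3-6(w=3)}
step 5: add edge 1-3 (w=9); MST = {1-3(w=9) 2-3(w=2) 3-4(w=3) 3-5(w=1) 3-6(w=3)}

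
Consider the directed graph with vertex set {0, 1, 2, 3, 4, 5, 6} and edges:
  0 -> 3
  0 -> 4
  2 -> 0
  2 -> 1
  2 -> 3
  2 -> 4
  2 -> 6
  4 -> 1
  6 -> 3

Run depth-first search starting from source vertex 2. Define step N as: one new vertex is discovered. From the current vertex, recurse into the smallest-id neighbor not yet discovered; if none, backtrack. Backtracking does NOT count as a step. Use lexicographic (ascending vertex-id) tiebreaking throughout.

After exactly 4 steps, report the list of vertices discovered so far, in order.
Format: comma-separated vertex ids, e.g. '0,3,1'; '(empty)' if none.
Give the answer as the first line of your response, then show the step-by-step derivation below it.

2,0,3,4

step 1: discover 2; path=2; order=2
step 2: discover 0; path=2>0; order=2,0
step 3: discover 3; path=2>0>3; order=2,0,3
step 4: discover 4; path=2>0>4; order=2,0,3,4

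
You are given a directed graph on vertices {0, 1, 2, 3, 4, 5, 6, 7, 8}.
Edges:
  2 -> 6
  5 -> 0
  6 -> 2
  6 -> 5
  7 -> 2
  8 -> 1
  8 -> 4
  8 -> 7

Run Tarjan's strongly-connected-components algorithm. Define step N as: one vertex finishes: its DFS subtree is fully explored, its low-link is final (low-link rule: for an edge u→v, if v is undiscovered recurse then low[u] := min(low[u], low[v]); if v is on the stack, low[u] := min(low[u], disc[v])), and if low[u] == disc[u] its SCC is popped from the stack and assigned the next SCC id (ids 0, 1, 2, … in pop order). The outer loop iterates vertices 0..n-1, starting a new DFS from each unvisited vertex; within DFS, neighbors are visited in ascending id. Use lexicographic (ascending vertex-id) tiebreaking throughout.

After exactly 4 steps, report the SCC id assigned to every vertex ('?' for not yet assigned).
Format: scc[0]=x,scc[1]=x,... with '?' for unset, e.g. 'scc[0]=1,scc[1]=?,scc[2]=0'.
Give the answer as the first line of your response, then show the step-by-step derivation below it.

scc[0]=0,scc[1]=1,scc[2]=?,scc[3]=?,scc[4]=?,scc[5]=2,scc[6]=?,scc[7]=?,scc[8]=?

step 1: low=(low[0]=0,low[1]=?,low[2]=?,low[3]=?,low[4]=?,low[5]=?,low[6]=?,low[7]=?,low[8]=?); scc=(scc[0]=0,scc[1]=?,scc[2]=?,scc[3]=?,scc[4]=?,scc[5]=?,scc[6]=?,scc[7]=?,scc[8]=?)
step 2: low=(low[0]=0,low[1]=1,low[2]=?,low[3]=?,low[4]=?,low[5]=?,low[6]=?,low[7]=?,low[8]=?); scc=(scc[0]=0,scc[1]=1,scc[2]=?,scc[3]=?,scc[4]=?,scc[5]=?,scc[6]=?,scc[7]=?,scc[8]=?)
step 3: low=(low[0]=0,low[1]=1,low[2]=2,low[3]=?,low[4]=?,low[5]=4,low[6]=2,low[7]=?,low[8]=?); scc=(scc[0]=0,scc[1]=1,scc[2]=?,scc[3]=?,scc[4]=?,scc[5]=2,scc[6]=?,scc[7]=?,scc[8]=?)
step 4: low=(low[0]=0,low[1]=1,low[2]=2,low[3]=?,low[4]=?,low[5]=4,low[6]=2,low[7]=?,low[8]=?); scc=(scc[0]=0,scc[1]=1,scc[2]=?,scc[3]=?,scc[4]=?,scc[5]=2,scc[6]=?,scc[7]=?,scc[8]=?)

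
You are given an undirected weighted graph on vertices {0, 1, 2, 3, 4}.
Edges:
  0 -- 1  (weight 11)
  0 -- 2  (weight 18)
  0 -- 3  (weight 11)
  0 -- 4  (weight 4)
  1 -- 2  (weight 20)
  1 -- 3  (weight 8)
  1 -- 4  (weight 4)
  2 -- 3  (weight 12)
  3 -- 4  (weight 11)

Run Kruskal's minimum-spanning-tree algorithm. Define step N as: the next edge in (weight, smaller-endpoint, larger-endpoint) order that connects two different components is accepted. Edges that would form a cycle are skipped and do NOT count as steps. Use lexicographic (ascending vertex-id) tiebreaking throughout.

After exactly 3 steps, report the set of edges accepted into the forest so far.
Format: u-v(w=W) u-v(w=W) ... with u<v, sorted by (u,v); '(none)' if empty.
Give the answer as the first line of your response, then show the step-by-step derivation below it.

0-4(w=4) 1-3(w=8) 1-4(w=4)

step 1: add edge 0-4 (w=4); MST = {0-4(w=4)}
step 2: add edge 1-4 (w=4); MST = {0-4(w=4) 1-4(w=4)}
step 3: add edge 1-3 (w=8); MST = {0-4(w=4) 1-3(w=8) 1-4(w=4)}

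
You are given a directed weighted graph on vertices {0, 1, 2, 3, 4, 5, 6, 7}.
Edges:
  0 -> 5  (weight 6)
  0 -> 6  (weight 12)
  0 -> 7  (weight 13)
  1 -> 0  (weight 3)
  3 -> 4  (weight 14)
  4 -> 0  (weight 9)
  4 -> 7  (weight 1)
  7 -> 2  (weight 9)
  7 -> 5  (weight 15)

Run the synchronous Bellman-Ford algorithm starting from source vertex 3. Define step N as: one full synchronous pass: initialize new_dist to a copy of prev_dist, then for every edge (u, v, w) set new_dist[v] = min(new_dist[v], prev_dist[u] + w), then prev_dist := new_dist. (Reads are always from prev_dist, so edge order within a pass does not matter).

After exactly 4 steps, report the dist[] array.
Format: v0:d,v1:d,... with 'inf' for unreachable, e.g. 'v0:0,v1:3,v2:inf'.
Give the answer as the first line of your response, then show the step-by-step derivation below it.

v0:23,v1:inf,v2:24,v3:0,v4:14,v5:29,v6:35,v7:15

step 1: dist = v0:inf,v1:inf,v2:inf,v3:0,v4:14,v5:inf,v6:inf,v7:inf
step 2: dist = v0:23,v1:inf,v2:inf,v3:0,v4:14,v5:inf,v6:inf,v7:15
step 3: dist = v0:23,v1:inf,v2:24,v3:0,v4:14,v5:29,v6:35,v7:15
step 4: dist = v0:23,v1:inf,v2:24,v3:0,v4:14,v5:29,v6:35,v7:15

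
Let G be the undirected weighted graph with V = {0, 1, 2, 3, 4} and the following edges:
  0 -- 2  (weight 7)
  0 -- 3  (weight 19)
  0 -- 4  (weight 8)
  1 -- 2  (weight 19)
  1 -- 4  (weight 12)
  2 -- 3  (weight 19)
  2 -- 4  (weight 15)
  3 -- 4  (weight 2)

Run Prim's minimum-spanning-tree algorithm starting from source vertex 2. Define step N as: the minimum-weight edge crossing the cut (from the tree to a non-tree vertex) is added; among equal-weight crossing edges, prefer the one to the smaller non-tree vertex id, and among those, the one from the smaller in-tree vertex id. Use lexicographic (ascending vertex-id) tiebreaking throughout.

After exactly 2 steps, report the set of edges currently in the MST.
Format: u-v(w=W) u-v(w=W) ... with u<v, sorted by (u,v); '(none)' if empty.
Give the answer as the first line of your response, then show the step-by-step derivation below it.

0-2(w=7) 0-4(w=8)

step 1: add edge 0-2 (w=7); MST = {0-2(w=7)}
step 2: add edge 0-4 (w=8); MST = {0-2(w=7) 0-4(w=8)}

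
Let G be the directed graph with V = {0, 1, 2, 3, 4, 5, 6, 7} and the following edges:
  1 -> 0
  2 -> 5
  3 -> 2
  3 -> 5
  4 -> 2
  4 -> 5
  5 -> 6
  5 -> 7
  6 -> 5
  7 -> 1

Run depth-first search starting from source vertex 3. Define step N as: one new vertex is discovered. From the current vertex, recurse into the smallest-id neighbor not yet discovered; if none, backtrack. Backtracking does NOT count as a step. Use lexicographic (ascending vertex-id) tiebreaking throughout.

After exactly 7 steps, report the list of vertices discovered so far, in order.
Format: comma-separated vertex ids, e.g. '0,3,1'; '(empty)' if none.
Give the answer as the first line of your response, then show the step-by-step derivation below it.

3,2,5,6,7,1,0

step 1: discover 3; path=3; order=3
step 2: discover 2; path=3>2; order=3,2
step 3: discover 5; path=3>2>5; order=3,2,5
step 4: discover 6; path=3>2>5>6; order=3,2,5,6
step 5: discover 7; path=3>2>5>7; order=3,2,5,6,7
step 6: discover 1; path=3>2>5>7>1; order=3,2,5,6,7,1
step 7: discover 0; path=3>2>5>7>1>0; order=3,2,5,6,7,1,0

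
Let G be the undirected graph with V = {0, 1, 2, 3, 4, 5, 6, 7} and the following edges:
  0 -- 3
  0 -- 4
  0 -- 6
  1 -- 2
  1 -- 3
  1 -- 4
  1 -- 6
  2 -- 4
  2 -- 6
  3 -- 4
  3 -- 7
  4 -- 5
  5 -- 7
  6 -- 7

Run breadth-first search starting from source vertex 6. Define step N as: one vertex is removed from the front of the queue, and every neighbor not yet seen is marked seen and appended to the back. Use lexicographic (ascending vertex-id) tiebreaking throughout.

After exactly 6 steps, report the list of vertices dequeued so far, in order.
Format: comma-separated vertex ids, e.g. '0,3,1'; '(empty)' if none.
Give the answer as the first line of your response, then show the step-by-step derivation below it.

6,0,1,2,7,3

step 1: dequeue 6; queue=[0,1,2,7]; order=6
step 2: dequeue 0; queue=[1,2,7,3,4]; order=6,0
step 3: dequeue 1; queue=[2,7,3,4]; order=6,0,1
step 4: dequeue 2; queue=[7,3,4]; order=6,0,1,2
step 5: dequeue 7; queue=[3,4,5]; order=6,0,1,2,7
step 6: dequeue 3; queue=[4,5]; order=6,0,1,2,7,3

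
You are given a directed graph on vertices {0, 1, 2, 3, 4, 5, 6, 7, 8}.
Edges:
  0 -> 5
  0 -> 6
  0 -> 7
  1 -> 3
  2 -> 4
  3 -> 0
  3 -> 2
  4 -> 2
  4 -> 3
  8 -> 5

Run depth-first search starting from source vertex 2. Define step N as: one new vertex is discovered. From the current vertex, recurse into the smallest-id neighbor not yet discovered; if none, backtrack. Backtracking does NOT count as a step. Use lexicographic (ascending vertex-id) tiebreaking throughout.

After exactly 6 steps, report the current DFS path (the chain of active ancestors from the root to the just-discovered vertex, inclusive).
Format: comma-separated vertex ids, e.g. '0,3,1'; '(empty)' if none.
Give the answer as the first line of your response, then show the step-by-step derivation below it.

2,4,3,0,6

step 1: discover 2; path=2; order=2
step 2: discover 4; path=2>4; order=2,4
step 3: discover 3; path=2>4>3; order=2,4,3
step 4: discover 0; path=2>4>3>0; order=2,4,3,0
step 5: discover 5; path=2>4>3>0>5; order=2,4,3,0,5
step 6: discover 6; path=2>4>3>0>6; order=2,4,3,0,5,6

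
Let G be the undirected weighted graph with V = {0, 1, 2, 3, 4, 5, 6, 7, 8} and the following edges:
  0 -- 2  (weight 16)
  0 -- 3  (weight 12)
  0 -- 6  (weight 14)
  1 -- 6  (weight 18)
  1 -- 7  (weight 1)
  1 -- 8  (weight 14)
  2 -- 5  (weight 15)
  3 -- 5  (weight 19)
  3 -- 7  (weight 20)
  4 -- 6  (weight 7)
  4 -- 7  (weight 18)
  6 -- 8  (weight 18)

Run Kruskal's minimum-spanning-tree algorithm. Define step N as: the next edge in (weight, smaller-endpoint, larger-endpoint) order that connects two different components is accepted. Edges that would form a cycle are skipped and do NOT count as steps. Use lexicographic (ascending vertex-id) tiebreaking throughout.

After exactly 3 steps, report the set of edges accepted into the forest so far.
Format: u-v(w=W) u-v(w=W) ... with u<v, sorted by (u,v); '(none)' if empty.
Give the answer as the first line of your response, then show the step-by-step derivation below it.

0-3(w=12) 1-7(w=1) 4-6(w=7)

step 1: add edge 1-7 (w=1); MST = {1-7(w=1)}
step 2: add edge 4-6 (w=7); MST = {1-7(w=1) 4-6(w=7)}
step 3: add edge 0-3 (w=12); MST = {0-3(w=12) 1-7(w=1) 4-6(w=7)}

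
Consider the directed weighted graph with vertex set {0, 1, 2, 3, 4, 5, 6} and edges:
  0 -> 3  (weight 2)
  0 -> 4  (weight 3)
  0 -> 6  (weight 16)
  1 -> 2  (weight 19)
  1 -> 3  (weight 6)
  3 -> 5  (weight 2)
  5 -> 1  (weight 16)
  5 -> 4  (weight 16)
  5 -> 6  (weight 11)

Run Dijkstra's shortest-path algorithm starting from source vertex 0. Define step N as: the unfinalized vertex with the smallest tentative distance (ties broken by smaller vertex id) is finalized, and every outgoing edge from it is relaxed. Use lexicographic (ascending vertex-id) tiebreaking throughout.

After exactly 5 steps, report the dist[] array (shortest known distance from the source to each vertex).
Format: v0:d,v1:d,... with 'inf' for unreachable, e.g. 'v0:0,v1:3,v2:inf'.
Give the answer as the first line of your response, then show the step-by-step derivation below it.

v0:0,v1:20,v2:inf,v3:2,v4:3,v5:4,v6:15

step 1: dist = v0:0,v1:inf,v2:inf,v3:2,v4:3,v5:inf,v6:16
step 2: dist = v0:0,v1:inf,v2:inf,v3:2,v4:3,v5:4,v6:16
step 3: dist = v0:0,v1:inf,v2:inf,v3:2,v4:3,v5:4,v6:16
step 4: dist = v0:0,v1:20,v2:inf,v3:2,v4:3,v5:4,v6:15
step 5: dist = v0:0,v1:20,v2:inf,v3:2,v4:3,v5:4,v6:15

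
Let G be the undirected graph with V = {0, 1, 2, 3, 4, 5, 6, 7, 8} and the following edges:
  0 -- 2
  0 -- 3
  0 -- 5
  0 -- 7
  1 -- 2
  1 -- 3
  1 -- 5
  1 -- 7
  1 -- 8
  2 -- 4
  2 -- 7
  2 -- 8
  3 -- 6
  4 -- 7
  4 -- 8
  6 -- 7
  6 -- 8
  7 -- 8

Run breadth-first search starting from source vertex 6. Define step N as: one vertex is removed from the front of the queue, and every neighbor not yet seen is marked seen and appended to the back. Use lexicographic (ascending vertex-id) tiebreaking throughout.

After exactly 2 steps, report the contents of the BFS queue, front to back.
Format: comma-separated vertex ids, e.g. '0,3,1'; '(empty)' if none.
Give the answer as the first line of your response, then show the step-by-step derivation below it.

7,8,0,1

step 1: dequeue 6; queue=[3,7,8]; order=6
step 2: dequeue 3; queue=[7,8,0,1]; order=6,3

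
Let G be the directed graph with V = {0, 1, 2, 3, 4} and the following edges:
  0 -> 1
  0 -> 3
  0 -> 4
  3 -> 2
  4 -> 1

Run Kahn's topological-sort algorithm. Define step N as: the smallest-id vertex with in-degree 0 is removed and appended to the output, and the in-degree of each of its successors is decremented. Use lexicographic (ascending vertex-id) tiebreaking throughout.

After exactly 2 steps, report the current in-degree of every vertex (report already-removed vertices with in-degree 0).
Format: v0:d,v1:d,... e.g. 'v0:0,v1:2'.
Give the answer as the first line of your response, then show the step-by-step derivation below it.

v0:0,v1:1,v2:0,v3:0,v4:0

step 1: output 0; order=[0]; indeg=(0,1,1,0,0)
step 2: output 3; order=[0,3]; indeg=(0,1,0,0,0)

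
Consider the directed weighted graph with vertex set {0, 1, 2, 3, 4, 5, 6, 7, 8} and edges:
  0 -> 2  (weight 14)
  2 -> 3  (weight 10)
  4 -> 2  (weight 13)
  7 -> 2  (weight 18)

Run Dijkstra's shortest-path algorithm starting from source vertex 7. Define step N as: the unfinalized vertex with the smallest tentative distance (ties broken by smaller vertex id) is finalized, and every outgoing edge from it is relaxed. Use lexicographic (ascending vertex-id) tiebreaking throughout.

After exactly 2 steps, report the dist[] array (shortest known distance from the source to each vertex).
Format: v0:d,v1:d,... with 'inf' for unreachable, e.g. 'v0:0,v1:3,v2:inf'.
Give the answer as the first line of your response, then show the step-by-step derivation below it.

v0:inf,v1:inf,v2:18,v3:28,v4:inf,v5:inf,v6:inf,v7:0,v8:inf

step 1: dist = v0:inf,v1:inf,v2:18,v3:inf,v4:inf,v5:inf,v6:inf,v7:0,v8:inf
step 2: dist = v0:inf,v1:inf,v2:18,v3:28,v4:inf,v5:inf,v6:inf,v7:0,v8:inf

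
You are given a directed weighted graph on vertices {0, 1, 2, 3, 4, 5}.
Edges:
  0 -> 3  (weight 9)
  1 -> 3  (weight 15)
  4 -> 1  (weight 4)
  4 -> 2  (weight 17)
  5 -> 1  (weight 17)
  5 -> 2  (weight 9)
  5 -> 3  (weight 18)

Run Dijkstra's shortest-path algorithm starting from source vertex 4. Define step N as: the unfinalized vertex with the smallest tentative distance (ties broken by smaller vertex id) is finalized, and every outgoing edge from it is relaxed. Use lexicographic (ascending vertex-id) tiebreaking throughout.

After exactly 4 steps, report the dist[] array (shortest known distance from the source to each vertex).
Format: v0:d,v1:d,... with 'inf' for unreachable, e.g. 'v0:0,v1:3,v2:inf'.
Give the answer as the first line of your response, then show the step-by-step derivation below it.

v0:inf,v1:4,v2:17,v3:19,v4:0,v5:inf

step 1: dist = v0:inf,v1:4,v2:17,v3:inf,v4:0,v5:inf
step 2: dist = v0:inf,v1:4,v2:17,v3:19,v4:0,v5:inf
step 3: dist = v0:inf,v1:4,v2:17,v3:19,v4:0,v5:inf
step 4: dist = v0:inf,v1:4,v2:17,v3:19,v4:0,v5:inf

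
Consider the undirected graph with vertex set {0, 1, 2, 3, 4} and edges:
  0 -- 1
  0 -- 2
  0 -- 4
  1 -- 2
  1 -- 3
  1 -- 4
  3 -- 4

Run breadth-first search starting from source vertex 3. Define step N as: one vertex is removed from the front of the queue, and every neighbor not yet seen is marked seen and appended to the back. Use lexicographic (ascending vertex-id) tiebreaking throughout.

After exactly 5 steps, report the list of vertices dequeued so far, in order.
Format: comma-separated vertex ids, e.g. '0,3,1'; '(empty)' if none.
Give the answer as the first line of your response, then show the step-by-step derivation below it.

3,1,4,0,2

step 1: dequeue 3; queue=[1,4]; order=3
step 2: dequeue 1; queue=[4,0,2]; order=3,1
step 3: dequeue 4; queue=[0,2]; order=3,1,4
step 4: dequeue 0; queue=[2]; order=3,1,4,0
step 5: dequeue 2; queue=[(empty)]; order=3,1,4,0,2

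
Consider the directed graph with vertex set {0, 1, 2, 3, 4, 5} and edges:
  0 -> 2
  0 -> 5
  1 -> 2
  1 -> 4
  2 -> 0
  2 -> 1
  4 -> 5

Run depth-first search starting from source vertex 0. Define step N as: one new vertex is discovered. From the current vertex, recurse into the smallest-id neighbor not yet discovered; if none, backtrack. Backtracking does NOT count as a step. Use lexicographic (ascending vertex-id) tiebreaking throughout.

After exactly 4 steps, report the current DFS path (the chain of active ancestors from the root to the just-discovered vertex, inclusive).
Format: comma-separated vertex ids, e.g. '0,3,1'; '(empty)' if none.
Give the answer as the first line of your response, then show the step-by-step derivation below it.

0,2,1,4

step 1: discover 0; path=0; order=0
step 2: discover 2; path=0>2; order=0,2
step 3: discover 1; path=0>2>1; order=0,2,1
step 4: discover 4; path=0>2>1>4; order=0,2,1,4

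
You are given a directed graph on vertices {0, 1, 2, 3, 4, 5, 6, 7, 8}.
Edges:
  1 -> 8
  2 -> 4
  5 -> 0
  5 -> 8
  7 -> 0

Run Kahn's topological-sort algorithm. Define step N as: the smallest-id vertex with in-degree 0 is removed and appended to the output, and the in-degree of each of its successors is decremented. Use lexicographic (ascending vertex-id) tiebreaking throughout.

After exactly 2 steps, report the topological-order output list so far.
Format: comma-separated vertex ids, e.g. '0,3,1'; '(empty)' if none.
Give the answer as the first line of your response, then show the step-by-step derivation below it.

1,2

step 1: output 1; order=[1]; indeg=(2,0,0,0,1,0,0,0,1)
step 2: output 2; order=[1,2]; indeg=(2,0,0,0,0,0,0,0,1)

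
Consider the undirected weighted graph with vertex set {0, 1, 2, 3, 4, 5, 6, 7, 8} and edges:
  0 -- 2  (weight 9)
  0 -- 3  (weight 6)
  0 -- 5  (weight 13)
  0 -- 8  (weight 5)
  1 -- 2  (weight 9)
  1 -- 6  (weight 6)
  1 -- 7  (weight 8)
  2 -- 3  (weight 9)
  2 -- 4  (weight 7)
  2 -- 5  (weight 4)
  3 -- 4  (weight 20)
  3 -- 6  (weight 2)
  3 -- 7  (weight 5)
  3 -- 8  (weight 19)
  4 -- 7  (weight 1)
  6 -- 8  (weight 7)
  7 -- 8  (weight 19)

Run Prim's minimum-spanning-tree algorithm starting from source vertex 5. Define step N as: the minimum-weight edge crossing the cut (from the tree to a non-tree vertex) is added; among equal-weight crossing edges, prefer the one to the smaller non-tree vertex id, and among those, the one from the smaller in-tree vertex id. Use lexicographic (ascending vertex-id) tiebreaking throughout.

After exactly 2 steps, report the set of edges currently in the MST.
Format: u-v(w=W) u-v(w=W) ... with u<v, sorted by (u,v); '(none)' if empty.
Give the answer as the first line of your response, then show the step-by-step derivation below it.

2-4(w=7) 2-5(w=4)

step 1: add edge 2-5 (w=4); MST = {2-5(w=4)}
step 2: add edge 2-4 (w=7); MST = {2-4(w=7) 2-5(w=4)}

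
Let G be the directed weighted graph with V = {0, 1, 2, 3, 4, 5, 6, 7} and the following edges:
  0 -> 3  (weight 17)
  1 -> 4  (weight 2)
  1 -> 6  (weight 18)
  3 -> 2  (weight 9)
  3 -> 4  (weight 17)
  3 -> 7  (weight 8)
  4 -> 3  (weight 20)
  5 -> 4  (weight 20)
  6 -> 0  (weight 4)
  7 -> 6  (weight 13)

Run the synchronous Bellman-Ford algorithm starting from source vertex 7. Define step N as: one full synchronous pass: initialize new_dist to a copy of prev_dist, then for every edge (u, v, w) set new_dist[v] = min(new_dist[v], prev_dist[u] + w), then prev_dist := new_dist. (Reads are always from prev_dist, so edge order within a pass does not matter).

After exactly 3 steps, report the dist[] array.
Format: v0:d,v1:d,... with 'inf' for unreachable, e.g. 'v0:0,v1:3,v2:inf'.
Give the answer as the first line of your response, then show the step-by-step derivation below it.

v0:17,v1:inf,v2:inf,v3:34,v4:inf,v5:inf,v6:13,v7:0

step 1: dist = v0:inf,v1:inf,v2:inf,v3:inf,v4:inf,v5:inf,v6:13,v7:0
step 2: dist = v0:17,v1:inf,v2:inf,v3:inf,v4:inf,v5:inf,v6:13,v7:0
step 3: dist = v0:17,v1:inf,v2:inf,v3:34,v4:inf,v5:inf,v6:13,v7:0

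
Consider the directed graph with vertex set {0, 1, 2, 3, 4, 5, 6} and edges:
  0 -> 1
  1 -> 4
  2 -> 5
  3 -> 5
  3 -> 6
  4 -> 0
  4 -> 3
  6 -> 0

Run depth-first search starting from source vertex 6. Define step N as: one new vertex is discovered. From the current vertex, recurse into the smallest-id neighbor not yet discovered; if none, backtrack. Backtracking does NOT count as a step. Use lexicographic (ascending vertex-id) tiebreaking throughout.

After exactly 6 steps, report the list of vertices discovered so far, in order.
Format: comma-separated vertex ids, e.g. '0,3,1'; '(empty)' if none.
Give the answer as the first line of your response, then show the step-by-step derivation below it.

6,0,1,4,3,5

step 1: discover 6; path=6; order=6
step 2: discover 0; path=6>0; order=6,0
step 3: discover 1; path=6>0>1; order=6,0,1
step 4: discover 4; path=6>0>1>4; order=6,0,1,4
step 5: discover 3; path=6>0>1>4>3; order=6,0,1,4,3
step 6: discover 5; path=6>0>1>4>3>5; order=6,0,1,4,3,5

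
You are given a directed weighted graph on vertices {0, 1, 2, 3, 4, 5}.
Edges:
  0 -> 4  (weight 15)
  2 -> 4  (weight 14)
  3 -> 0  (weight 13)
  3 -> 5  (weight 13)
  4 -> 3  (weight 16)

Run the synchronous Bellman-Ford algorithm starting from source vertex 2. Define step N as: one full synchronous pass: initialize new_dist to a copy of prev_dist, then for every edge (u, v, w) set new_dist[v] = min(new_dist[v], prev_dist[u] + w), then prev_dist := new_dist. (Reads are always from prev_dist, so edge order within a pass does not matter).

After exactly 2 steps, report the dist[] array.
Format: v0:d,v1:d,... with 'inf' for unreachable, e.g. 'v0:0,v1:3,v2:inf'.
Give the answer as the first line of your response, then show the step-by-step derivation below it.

v0:inf,v1:inf,v2:0,v3:30,v4:14,v5:inf

step 1: dist = v0:inf,v1:inf,v2:0,v3:inf,v4:14,v5:inf
step 2: dist = v0:inf,v1:inf,v2:0,v3:30,v4:14,v5:inf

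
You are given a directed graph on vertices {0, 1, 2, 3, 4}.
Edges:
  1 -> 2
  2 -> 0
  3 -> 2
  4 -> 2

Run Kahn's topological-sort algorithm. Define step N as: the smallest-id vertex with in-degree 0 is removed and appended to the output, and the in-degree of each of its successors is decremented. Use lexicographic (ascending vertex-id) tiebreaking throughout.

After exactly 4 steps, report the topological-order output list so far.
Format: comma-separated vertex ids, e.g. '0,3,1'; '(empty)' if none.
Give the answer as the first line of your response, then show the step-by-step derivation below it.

1,3,4,2

step 1: output 1; order=[1]; indeg=(1,0,2,0,0)
step 2: output 3; order=[1,3]; indeg=(1,0,1,0,0)
step 3: output 4; order=[1,3,4]; indeg=(1,0,0,0,0)
step 4: output 2; order=[1,3,4,2]; indeg=(0,0,0,0,0)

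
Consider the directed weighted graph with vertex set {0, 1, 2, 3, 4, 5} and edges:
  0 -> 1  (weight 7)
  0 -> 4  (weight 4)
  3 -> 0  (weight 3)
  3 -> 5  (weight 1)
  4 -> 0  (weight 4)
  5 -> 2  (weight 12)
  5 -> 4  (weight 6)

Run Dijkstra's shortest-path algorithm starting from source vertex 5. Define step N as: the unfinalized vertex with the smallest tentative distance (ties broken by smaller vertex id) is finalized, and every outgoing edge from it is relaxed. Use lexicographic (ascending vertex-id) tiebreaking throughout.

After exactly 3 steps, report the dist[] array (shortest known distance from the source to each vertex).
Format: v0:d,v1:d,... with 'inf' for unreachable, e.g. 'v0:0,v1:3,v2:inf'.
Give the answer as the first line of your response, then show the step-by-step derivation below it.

v0:10,v1:17,v2:12,v3:inf,v4:6,v5:0

step 1: dist = v0:inf,v1:inf,v2:12,v3:inf,v4:6,v5:0
step 2: dist = v0:10,v1:inf,v2:12,v3:inf,v4:6,v5:0
step 3: dist = v0:10,v1:17,v2:12,v3:inf,v4:6,v5:0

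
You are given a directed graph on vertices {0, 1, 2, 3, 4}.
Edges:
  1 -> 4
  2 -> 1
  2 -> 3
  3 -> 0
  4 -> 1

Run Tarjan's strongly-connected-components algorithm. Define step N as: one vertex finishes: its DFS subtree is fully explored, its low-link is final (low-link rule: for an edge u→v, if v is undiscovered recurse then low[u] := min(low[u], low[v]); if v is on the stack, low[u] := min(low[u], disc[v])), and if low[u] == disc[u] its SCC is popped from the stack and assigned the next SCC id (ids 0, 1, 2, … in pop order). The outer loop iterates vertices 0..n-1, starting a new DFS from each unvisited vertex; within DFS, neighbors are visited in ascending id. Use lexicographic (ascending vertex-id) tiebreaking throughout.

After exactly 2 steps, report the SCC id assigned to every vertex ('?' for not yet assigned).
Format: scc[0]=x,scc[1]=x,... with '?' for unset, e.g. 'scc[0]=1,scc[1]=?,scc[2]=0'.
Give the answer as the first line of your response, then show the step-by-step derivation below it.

scc[0]=0,scc[1]=?,scc[2]=?,scc[3]=?,scc[4]=?

step 1: low=(low[0]=0,low[1]=?,low[2]=?,low[3]=?,low[4]=?); scc=(scc[0]=0,scc[1]=?,scc[2]=?,scc[3]=?,scc[4]=?)
step 2: low=(low[0]=0,low[1]=1,low[2]=?,low[3]=?,low[4]=1); scc=(scc[0]=0,scc[1]=?,scc[2]=?,scc[3]=?,scc[4]=?)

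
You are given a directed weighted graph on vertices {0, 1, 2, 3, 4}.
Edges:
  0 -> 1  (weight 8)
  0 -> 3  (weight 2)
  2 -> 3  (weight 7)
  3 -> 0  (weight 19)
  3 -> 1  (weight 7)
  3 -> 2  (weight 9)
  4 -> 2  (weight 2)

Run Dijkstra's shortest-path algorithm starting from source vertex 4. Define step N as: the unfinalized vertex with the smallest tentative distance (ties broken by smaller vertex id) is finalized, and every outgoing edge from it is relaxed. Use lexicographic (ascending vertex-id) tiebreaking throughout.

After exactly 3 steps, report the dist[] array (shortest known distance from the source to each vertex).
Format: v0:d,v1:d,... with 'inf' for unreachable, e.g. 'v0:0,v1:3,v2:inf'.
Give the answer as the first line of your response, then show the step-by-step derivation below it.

v0:28,v1:16,v2:2,v3:9,v4:0

step 1: dist = v0:inf,v1:inf,v2:2,v3:inf,v4:0
step 2: dist = v0:inf,v1:inf,v2:2,v3:9,v4:0
step 3: dist = v0:28,v1:16,v2:2,v3:9,v4:0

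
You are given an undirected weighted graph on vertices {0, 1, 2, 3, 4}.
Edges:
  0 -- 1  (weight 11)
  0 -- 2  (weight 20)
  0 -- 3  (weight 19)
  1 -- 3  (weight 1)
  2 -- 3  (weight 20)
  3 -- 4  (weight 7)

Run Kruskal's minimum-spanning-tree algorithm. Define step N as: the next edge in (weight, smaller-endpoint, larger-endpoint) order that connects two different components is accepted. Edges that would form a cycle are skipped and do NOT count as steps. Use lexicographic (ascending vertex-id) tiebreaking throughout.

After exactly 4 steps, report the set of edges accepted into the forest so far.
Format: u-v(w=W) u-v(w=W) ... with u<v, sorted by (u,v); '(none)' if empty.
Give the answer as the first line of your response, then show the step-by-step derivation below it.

0-1(w=11) 0-2(w=20) 1-3(w=1) 3-4(w=7)

step 1: add edge 1-3 (w=1); MST = {1-3(w=1)}
step 2: add edge 3-4 (w=7); MST = {1-3(w=1) 3-4(w=7)}
step 3: add edge 0-1 (w=11); MST = {0-1(w=11) 1-3(w=1) 3-4(w=7)}
step 4: add edge 0-2 (w=20); MST = {0-1(w=11) 0-2(w=20) 1-3(w=1) 3-4(w=7)}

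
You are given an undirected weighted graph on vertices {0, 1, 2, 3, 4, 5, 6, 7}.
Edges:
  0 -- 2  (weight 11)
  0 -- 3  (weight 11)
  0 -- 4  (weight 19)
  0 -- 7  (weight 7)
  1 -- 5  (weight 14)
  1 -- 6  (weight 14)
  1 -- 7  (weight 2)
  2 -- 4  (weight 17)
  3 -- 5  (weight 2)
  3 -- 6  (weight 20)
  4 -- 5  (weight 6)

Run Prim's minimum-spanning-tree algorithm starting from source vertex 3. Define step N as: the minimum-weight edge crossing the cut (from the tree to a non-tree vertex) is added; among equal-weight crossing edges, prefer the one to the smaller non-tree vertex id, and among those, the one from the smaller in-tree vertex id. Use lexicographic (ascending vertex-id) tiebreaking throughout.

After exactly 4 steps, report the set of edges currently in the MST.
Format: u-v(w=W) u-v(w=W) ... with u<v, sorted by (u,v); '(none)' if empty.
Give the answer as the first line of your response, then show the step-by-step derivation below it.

0-3(w=11) 0-7(w=7) 3-5(w=2) 4-5(w=6)

step 1: add edge 3-5 (w=2); MST = {3-5(w=2)}
step 2: add edge 4-5 (w=6); MST = {3-5(w=2) 4-5(w=6)}
step 3: add edge 0-3 (w=11); MST = {0-3(w=11) 3-5(w=2) 4-5(w=6)}
step 4: add edge 0-7 (w=7); MST = {0-3(w=11) 0-7(w=7) 3-5(w=2) 4-5(w=6)}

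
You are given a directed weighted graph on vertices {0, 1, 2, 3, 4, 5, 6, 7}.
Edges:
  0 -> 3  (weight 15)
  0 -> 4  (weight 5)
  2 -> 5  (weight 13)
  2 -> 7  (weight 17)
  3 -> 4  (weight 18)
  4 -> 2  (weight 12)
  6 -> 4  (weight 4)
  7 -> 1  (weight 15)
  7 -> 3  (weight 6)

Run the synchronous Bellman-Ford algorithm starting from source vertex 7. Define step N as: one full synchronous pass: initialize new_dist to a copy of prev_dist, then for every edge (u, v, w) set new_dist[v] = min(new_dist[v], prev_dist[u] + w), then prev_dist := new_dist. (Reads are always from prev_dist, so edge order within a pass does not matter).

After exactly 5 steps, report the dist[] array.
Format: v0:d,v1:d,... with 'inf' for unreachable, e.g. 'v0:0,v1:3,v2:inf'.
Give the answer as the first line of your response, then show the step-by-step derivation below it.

v0:inf,v1:15,v2:36,v3:6,v4:24,v5:49,v6:inf,v7:0

step 1: dist = v0:inf,v1:15,v2:inf,v3:6,v4:inf,v5:inf,v6:inf,v7:0
step 2: dist = v0:inf,v1:15,v2:inf,v3:6,v4:24,v5:inf,v6:inf,v7:0
step 3: dist = v0:inf,v1:15,v2:36,v3:6,v4:24,v5:inf,v6:inf,v7:0
step 4: dist = v0:inf,v1:15,v2:36,v3:6,v4:24,v5:49,v6:inf,v7:0
step 5: dist = v0:inf,v1:15,v2:36,v3:6,v4:24,v5:49,v6:inf,v7:0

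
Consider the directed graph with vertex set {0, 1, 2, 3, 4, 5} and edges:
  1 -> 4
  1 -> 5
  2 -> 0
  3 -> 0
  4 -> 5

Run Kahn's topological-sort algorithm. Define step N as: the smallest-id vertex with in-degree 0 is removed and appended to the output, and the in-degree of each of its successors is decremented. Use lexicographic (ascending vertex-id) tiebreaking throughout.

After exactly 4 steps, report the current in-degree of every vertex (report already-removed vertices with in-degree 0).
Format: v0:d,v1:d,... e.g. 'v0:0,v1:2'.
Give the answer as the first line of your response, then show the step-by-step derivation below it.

v0:0,v1:0,v2:0,v3:0,v4:0,v5:1

step 1: output 1; order=[1]; indeg=(2,0,0,0,0,1)
step 2: output 2; order=[1,2]; indeg=(1,0,0,0,0,1)
step 3: output 3; order=[1,2,3]; indeg=(0,0,0,0,0,1)
step 4: output 0; order=[1,2,3,0]; indeg=(0,0,0,0,0,1)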